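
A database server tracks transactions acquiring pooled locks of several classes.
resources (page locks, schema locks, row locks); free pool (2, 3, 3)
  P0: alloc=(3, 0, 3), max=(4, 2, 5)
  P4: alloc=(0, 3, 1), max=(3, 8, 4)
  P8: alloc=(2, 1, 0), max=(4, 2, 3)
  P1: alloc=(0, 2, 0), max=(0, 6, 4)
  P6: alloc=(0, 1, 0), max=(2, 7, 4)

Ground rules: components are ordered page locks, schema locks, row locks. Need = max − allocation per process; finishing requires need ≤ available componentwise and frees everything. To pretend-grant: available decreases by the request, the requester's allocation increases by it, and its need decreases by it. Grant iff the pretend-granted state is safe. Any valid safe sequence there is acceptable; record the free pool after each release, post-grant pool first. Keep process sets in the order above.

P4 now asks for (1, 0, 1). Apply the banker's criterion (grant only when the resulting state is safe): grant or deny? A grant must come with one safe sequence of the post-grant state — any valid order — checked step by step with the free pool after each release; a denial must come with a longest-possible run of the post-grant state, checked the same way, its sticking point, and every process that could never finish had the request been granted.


GRANT. The post-grant state is safe; one safe sequence: P0, P8, P1, P4, P6.
Key observation: granting shrinks the pool to (1, 3, 2), yet P0 still fits and the chain goes through.
Verifying the post-grant state step by step:
  pool = (1, 3, 2)
  P0 needs (1, 2, 2) <= (1, 3, 2) -> finishes; pool += (3, 0, 3) = (4, 3, 5)
  P8 needs (2, 1, 3) <= (4, 3, 5) -> finishes; pool += (2, 1, 0) = (6, 4, 5)
  P1 needs (0, 4, 4) <= (6, 4, 5) -> finishes; pool += (0, 2, 0) = (6, 6, 5)
  P4 needs (2, 5, 2) <= (6, 6, 5) -> finishes; pool += (1, 3, 2) = (7, 9, 7)
  P6 needs (2, 6, 4) <= (7, 9, 7) -> finishes; pool += (0, 1, 0) = (7, 10, 7)


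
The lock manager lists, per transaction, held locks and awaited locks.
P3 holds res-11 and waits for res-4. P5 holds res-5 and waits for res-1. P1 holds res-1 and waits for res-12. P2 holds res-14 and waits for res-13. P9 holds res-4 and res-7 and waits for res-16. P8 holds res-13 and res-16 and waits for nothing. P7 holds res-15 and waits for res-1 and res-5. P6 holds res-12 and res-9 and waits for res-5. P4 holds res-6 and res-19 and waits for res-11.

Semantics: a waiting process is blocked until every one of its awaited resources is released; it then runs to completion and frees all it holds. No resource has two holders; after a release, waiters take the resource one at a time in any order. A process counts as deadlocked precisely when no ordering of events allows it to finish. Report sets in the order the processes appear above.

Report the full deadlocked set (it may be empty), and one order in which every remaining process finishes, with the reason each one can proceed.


Deadlocked: P5, P1, P7 and P6.
Key observation: the cycle P5 -> P1 -> P6 -> P5 can never break — each member waits on the next; P7 waits into the deadlock from upstream.
The rest can finish in the order P8, P9, P3, P2, P4.
Walking it through:
  P8: no waits; runs immediately, freeing res-13 and res-16
  P9: everything it awaited (res-16) is free; runs, freeing res-4 and res-7
  P3: everything it awaited (res-4) is free; runs, freeing res-11
  P2: everything it awaited (res-13) is free; runs, freeing res-14
  P4: everything it awaited (res-11) is free; runs, freeing res-6 and res-19


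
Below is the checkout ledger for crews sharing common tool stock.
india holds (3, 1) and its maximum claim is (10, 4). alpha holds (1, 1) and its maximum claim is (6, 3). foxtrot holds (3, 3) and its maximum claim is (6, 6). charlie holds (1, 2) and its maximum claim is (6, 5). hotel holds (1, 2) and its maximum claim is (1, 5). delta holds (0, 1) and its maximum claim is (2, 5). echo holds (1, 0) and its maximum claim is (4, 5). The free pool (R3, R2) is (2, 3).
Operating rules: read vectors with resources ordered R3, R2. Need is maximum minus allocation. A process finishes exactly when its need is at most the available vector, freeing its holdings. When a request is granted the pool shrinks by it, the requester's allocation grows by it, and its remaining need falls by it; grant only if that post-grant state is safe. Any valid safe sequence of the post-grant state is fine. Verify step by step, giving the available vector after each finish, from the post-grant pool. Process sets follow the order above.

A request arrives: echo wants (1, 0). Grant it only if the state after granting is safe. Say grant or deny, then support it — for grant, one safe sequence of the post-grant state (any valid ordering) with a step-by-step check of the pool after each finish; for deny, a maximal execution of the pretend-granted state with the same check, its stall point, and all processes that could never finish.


GRANT. The post-grant state is safe; one safe sequence: hotel, echo, foxtrot, charlie, alpha, india, delta.
Key observation: after the grant the pool drops to (1, 3), which still lets hotel finish first and unwind the rest.
Verifying the post-grant state step by step:
  pool = (1, 3)
  hotel: need (0, 3) fits (1, 3); releases (1, 2), pool now (2, 5)
  echo: need (2, 5) fits (2, 5); releases (2, 0), pool now (4, 5)
  foxtrot: need (3, 3) fits (4, 5); releases (3, 3), pool now (7, 8)
  charlie: need (5, 3) fits (7, 8); releases (1, 2), pool now (8, 10)
  alpha: need (5, 2) fits (8, 10); releases (1, 1), pool now (9, 11)
  india: need (7, 3) fits (9, 11); releases (3, 1), pool now (12, 12)
  delta: need (2, 4) fits (12, 12); releases (0, 1), pool now (12, 13)


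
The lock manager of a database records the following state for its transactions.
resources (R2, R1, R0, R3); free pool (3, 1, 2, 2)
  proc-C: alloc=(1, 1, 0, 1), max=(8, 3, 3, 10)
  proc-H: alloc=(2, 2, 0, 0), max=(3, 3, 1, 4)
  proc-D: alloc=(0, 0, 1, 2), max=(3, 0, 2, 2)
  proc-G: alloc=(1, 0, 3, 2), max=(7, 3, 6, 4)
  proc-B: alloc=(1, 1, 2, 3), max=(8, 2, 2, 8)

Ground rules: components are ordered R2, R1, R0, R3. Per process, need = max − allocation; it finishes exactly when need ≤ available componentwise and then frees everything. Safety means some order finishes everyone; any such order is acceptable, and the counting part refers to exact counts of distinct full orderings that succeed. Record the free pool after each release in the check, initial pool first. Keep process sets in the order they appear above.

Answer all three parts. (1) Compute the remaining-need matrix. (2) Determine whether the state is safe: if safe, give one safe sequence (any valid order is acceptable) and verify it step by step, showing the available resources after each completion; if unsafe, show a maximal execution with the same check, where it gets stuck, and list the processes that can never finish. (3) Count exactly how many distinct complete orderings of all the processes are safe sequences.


(1) Remaining need (order R2, R1, R0, R3):
  proc-C: (7, 2, 3, 9)
  proc-H: (1, 1, 1, 4)
  proc-D: (3, 0, 1, 0)
  proc-G: (6, 3, 3, 2)
  proc-B: (7, 1, 0, 5)
(2) The state is UNSAFE.
Key observation: even finishing proc-D, proc-H leaves just (5, 3, 3, 4) free — too little R2 for any of the remaining processes.
The run proc-D, proc-H cannot be extended any further. Step-by-step check:
  pool = (3, 1, 2, 2)
  run proc-D (needs (3, 0, 1, 0), free (3, 1, 2, 2)); after release of (0, 0, 1, 2) the pool is (3, 1, 3, 4)
  run proc-H (needs (1, 1, 1, 4), free (3, 1, 3, 4)); after release of (2, 2, 0, 0) the pool is (5, 3, 3, 4)
  proc-C still needs (7, 2, 3, 9) but only (5, 3, 3, 4) is free — short on R2 and R3
  proc-G still needs (6, 3, 3, 2) but only (5, 3, 3, 4) is free — short on R2
  proc-B still needs (7, 1, 0, 5) but only (5, 3, 3, 4) is free — short on R2 and R3
Processes that can never finish: proc-C, proc-G and proc-B.
(3) Precisely 0 of the possible complete orderings are safe sequences.


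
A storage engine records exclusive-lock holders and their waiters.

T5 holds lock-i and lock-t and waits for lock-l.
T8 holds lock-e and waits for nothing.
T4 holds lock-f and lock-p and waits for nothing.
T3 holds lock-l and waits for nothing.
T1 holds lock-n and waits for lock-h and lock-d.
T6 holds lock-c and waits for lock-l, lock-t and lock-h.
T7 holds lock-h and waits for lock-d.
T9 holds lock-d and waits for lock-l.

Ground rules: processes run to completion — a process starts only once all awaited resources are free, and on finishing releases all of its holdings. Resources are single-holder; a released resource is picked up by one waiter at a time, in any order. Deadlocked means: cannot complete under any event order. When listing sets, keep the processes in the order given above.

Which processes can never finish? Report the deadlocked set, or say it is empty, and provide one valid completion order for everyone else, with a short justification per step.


The deadlocked set is empty.
Key observation: the waits form no ring: some process can always run, and its releases unblock the others one by one.
A valid finishing order for the others: T4, T3, T9, T7, T8, T5, T6, T1.
Walking it through:
  T4 waits on nothing -> runs at once and releases lock-f and lock-p
  T3 waits on nothing -> runs at once and releases lock-l
  run T9 (all its waits — lock-l — are resolved); releases lock-d
  run T7 (all its waits — lock-d — are resolved); releases lock-h
  T8 waits on nothing -> runs at once and releases lock-e
  run T5 (all its waits — lock-l — are resolved); releases lock-i and lock-t
  run T6 (all its waits — lock-l, lock-t and lock-h — are resolved); releases lock-c
  run T1 (all its waits — lock-h and lock-d — are resolved); releases lock-n


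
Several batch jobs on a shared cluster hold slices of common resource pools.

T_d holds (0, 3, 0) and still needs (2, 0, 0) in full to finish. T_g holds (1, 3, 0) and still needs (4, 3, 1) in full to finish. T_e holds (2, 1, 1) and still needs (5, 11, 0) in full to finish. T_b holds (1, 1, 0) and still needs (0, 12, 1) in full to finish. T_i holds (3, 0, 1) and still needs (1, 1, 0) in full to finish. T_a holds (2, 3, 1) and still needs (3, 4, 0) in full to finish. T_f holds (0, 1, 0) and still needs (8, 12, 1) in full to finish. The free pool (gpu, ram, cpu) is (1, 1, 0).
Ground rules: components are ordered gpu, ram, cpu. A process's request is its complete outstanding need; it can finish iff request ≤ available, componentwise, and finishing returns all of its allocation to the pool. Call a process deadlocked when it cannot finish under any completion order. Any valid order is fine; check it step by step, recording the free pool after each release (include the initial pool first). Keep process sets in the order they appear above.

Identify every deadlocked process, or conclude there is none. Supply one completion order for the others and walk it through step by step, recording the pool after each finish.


Deadlocked: T_e, T_b and T_f.
Key observation: the pool after T_i, T_d, T_a, T_g is (7, 10, 2); every surviving request exceeds it in ram, so progress ends there.
The rest can finish in the order T_i, T_d, T_a, T_g. Step-by-step check:
  pool = (1, 1, 0)
  run T_i (needs (1, 1, 0), free (1, 1, 0)); after release of (3, 0, 1) the pool is (4, 1, 1)
  run T_d (needs (2, 0, 0), free (4, 1, 1)); after release of (0, 3, 0) the pool is (4, 4, 1)
  run T_a (needs (3, 4, 0), free (4, 4, 1)); after release of (2, 3, 1) the pool is (6, 7, 2)
  run T_g (needs (4, 3, 1), free (6, 7, 2)); after release of (1, 3, 0) the pool is (7, 10, 2)
The blocked processes can never fit:
  T_e still needs (5, 11, 0) but only (7, 10, 2) is free — short on ram
  T_b still needs (0, 12, 1) but only (7, 10, 2) is free — short on ram
  T_f still needs (8, 12, 1) but only (7, 10, 2) is free — short on gpu and ram


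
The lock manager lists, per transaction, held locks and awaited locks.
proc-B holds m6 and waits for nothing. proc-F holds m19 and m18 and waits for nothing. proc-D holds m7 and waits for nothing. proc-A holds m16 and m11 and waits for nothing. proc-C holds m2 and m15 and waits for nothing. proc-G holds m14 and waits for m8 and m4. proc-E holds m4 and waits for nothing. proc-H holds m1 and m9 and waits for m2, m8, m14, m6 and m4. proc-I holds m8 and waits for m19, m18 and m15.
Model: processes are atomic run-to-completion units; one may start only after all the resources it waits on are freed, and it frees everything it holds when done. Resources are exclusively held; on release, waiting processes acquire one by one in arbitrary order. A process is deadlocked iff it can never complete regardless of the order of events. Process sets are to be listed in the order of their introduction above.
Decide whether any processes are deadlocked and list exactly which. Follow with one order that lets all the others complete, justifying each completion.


Nothing here is deadlocked.
Key observation: the wait relation is loop-free; peeling off processes with no waits unwinds the whole state.
The rest can finish in the order proc-C, proc-D, proc-B, proc-F, proc-E, proc-A, proc-I, proc-G, proc-H.
Check, step by step:
  proc-C: no waits; runs immediately, freeing m2 and m15
  proc-D: no waits; runs immediately, freeing m7
  proc-B: no waits; runs immediately, freeing m6
  proc-F: no waits; runs immediately, freeing m19 and m18
  proc-E: no waits; runs immediately, freeing m4
  proc-A: no waits; runs immediately, freeing m16 and m11
  proc-I waits on m19, m18 and m15 — all released -> runs and releases m8
  proc-G waits on m8 and m4 — all released -> runs and releases m14
  proc-H waits on m2, m8, m14, m6 and m4 — all released -> runs and releases m1 and m9


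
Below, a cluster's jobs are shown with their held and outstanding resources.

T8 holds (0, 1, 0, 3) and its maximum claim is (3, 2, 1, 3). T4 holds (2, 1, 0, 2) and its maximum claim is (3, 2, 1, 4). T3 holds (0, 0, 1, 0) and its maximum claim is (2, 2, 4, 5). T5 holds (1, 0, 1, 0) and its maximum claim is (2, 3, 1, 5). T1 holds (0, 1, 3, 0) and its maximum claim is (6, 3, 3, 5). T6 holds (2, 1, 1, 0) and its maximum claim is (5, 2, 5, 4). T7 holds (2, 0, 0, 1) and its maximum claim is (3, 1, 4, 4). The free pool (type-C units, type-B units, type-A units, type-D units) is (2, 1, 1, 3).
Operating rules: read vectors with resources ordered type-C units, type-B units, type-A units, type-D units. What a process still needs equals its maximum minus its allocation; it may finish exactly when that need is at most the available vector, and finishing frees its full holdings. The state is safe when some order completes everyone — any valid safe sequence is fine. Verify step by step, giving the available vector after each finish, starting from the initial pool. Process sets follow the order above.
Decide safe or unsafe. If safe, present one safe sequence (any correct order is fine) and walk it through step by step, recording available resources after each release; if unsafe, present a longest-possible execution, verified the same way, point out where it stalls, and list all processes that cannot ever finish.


The state is UNSAFE.
Key observation: after T4, T8, T5 the pool peaks at (5, 3, 2, 8), and each blocked process is short somewhere: T3 on type-A units; T1 on type-C units; T6 on type-A units; T7 on type-A units.
Going as far as possible: T4, T8, T5; after that, nothing fits. Step-by-step check:
  pool = (2, 1, 1, 3)
  run T4 (needs (1, 1, 1, 2), free (2, 1, 1, 3)); after release of (2, 1, 0, 2) the pool is (4, 2, 1, 5)
  run T8 (needs (3, 1, 1, 0), free (4, 2, 1, 5)); after release of (0, 1, 0, 3) the pool is (4, 3, 1, 8)
  run T5 (needs (1, 3, 0, 5), free (4, 3, 1, 8)); after release of (1, 0, 1, 0) the pool is (5, 3, 2, 8)
  T3 cannot run: need (2, 2, 3, 5) vs free (5, 3, 2, 8) (insufficient type-A units)
  T1 cannot run: need (6, 2, 0, 5) vs free (5, 3, 2, 8) (insufficient type-C units)
  T6 cannot run: need (3, 1, 4, 4) vs free (5, 3, 2, 8) (insufficient type-A units)
  T7 cannot run: need (1, 1, 4, 3) vs free (5, 3, 2, 8) (insufficient type-A units)
Permanently blocked: T3, T1, T6 and T7.


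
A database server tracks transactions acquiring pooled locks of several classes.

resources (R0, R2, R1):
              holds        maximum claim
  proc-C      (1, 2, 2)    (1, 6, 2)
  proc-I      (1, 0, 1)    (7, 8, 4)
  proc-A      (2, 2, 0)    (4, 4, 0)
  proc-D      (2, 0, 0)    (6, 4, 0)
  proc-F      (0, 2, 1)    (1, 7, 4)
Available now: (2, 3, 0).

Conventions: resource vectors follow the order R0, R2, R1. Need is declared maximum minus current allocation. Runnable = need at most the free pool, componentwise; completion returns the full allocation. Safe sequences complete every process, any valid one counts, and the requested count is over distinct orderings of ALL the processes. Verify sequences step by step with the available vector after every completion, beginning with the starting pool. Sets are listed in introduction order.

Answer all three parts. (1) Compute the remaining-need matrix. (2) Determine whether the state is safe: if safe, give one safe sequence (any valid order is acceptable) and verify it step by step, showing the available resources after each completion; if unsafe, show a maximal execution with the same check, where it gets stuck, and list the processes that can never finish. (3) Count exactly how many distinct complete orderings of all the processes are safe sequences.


(1) Need matrix, components ordered R0, R2, R1:
  proc-C: (0, 4, 0)
  proc-I: (6, 8, 3)
  proc-A: (2, 2, 0)
  proc-D: (4, 4, 0)
  proc-F: (1, 5, 3)
(2) UNSAFE.
Key observation: proc-A, proc-D, proc-C can finish, but then (7, 7, 2) is all there is, and the blocked group's R1 demands exceed it.
Going as far as possible: proc-A, proc-D, proc-C; after that, nothing fits. Verifying each step:
  pool = (2, 3, 0)
  proc-A: need (2, 2, 0) fits (2, 3, 0); releases (2, 2, 0), pool now (4, 5, 0)
  proc-D: need (4, 4, 0) fits (4, 5, 0); releases (2, 0, 0), pool now (6, 5, 0)
  proc-C: need (0, 4, 0) fits (6, 5, 0); releases (1, 2, 2), pool now (7, 7, 2)
  proc-I still needs (6, 8, 3) but only (7, 7, 2) is free — short on R2 and R1
  proc-F still needs (1, 5, 3) but only (7, 7, 2) is free — short on R1
Never able to finish: proc-I and proc-F.
(3) The exact count: 0 of the possible complete orderings are safe sequences.


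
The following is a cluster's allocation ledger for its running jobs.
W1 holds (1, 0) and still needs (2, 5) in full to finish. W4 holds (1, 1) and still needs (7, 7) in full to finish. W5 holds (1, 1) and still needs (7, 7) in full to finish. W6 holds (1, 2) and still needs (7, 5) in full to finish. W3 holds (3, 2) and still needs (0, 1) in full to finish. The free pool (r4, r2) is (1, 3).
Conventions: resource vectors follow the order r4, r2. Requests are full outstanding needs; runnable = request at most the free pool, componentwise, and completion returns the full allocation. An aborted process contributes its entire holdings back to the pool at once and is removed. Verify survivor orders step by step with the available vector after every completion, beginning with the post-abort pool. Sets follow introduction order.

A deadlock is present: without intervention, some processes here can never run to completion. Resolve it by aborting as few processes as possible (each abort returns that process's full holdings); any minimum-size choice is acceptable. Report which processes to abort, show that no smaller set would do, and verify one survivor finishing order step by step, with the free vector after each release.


Minimum abort set: W4 and W5.
Key observation: no ordering could ever have run W6 before the abort of W4 and W5; with (2, 2) back in the pool it fits at step 3.
Minimality, checking each single-abort alternative: W1 alone leaves W4 blocked (short on r4 and r2); W4 alone leaves W5 blocked (short on r4 and r2); W5 alone leaves W4 blocked (short on r4 and r2); W6 alone leaves W4 blocked (short on r4); W3 alone leaves W4 blocked (short on r4 and r2).
The survivors complete as W1, W3, W6. Check, step by step (starting from the post-abort pool):
  pool = (3, 5)
  run W1 (needs (2, 5), free (3, 5)); after release of (1, 0) the pool is (4, 5)
  run W3 (needs (0, 1), free (4, 5)); after release of (3, 2) the pool is (7, 7)
  run W6 (needs (7, 5), free (7, 7)); after release of (1, 2) the pool is (8, 9)


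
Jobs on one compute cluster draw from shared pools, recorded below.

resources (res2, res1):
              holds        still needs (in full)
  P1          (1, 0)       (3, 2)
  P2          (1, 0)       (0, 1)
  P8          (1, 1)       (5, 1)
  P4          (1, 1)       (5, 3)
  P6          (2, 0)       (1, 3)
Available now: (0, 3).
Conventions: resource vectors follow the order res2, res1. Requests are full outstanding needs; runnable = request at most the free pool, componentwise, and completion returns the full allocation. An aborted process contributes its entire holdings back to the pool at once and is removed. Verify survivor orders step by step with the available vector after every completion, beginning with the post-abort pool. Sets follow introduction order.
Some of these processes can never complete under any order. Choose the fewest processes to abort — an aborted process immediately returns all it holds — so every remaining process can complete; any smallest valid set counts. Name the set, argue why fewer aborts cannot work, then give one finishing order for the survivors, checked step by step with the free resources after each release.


Abort P4.
Key observation: P8 could never have finished before the abort; with (1, 1) returned by P4, it fits at step 4.
Why nothing smaller works: aborting no one leaves the state deadlocked as given.
One survivor order: P2, P6, P1, P8. Check, step by step (post-abort pool first):
  pool = (1, 4)
  P2 needs (0, 1) <= (1, 4) -> finishes; pool += (1, 0) = (2, 4)
  P6 needs (1, 3) <= (2, 4) -> finishes; pool += (2, 0) = (4, 4)
  P1 needs (3, 2) <= (4, 4) -> finishes; pool += (1, 0) = (5, 4)
  P8 needs (5, 1) <= (5, 4) -> finishes; pool += (1, 1) = (6, 5)


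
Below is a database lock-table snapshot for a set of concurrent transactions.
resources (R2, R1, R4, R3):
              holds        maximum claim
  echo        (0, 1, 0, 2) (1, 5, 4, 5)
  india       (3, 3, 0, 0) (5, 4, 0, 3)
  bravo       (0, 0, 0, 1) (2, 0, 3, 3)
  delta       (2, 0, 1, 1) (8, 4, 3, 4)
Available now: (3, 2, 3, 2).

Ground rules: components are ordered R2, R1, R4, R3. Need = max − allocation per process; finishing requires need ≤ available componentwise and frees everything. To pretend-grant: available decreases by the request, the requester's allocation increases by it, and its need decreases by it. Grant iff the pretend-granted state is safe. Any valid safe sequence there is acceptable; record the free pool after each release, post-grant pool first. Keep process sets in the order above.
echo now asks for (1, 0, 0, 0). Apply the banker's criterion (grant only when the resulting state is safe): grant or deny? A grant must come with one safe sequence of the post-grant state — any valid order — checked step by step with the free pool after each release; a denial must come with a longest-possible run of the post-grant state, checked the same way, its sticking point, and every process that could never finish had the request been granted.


DENY. Granting would leave the state unsafe.
Key observation: after bravo, india the pool peaks at (5, 5, 3, 3), and each blocked process is short somewhere: echo on R4; delta on R2.
Pretend the grant happened; the run bravo, india goes as far as possible. Walking it through:
  pool = (2, 2, 3, 2)
  bravo needs (2, 0, 3, 2) <= (2, 2, 3, 2) -> finishes; pool += (0, 0, 0, 1) = (2, 2, 3, 3)
  india needs (2, 1, 0, 3) <= (2, 2, 3, 3) -> finishes; pool += (3, 3, 0, 0) = (5, 5, 3, 3)
  blocked: echo wants (0, 4, 4, 3), pool (5, 5, 3, 3) — not enough R4
  blocked: delta wants (6, 4, 2, 3), pool (5, 5, 3, 3) — not enough R2
Post-grant, the permanently blocked set is echo and delta.


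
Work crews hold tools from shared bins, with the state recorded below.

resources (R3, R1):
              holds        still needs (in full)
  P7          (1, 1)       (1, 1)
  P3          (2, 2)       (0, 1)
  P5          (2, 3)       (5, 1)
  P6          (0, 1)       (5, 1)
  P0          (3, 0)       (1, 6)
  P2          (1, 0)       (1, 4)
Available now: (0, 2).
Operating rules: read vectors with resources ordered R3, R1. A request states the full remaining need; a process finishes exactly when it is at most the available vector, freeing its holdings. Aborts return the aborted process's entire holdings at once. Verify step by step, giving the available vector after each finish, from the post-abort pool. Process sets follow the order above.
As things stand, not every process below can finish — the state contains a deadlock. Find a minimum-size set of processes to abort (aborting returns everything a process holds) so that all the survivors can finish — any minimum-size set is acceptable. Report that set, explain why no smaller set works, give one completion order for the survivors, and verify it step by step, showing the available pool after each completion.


The answer: abort P5.
Key observation: no ordering could ever have run P0 before the abort of P5; with (2, 3) back in the pool it fits at step 4.
No smaller set exists: with zero aborts the deadlock remains.
One survivor order: P2, P3, P7, P0, P6. Walking it through (post-abort pool first):
  pool = (2, 5)
  P2: need (1, 4) fits (2, 5); releases (1, 0), pool now (3, 5)
  P3: need (0, 1) fits (3, 5); releases (2, 2), pool now (5, 7)
  P7: need (1, 1) fits (5, 7); releases (1, 1), pool now (6, 8)
  P0: need (1, 6) fits (6, 8); releases (3, 0), pool now (9, 8)
  P6: need (5, 1) fits (9, 8); releases (0, 1), pool now (9, 9)


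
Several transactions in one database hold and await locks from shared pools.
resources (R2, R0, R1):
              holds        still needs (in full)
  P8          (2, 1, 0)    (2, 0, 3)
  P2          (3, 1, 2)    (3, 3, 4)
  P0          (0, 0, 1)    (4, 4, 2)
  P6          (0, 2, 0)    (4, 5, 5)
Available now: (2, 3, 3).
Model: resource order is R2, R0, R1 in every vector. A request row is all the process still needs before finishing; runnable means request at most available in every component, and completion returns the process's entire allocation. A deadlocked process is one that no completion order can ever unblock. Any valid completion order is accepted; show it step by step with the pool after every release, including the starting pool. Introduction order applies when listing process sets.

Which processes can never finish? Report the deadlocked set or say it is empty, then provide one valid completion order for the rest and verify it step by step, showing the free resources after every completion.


Nothing here is deadlocked.
Key observation: P8 leads a chain of completions in which each release enables another process.
One completion order for the rest: P8, P0, P2, P6. Step-by-step check:
  pool = (2, 3, 3)
  run P8 (needs (2, 0, 3), free (2, 3, 3)); after release of (2, 1, 0) the pool is (4, 4, 3)
  run P0 (needs (4, 4, 2), free (4, 4, 3)); after release of (0, 0, 1) the pool is (4, 4, 4)
  run P2 (needs (3, 3, 4), free (4, 4, 4)); after release of (3, 1, 2) the pool is (7, 5, 6)
  run P6 (needs (4, 5, 5), free (7, 5, 6)); after release of (0, 2, 0) the pool is (7, 7, 6)


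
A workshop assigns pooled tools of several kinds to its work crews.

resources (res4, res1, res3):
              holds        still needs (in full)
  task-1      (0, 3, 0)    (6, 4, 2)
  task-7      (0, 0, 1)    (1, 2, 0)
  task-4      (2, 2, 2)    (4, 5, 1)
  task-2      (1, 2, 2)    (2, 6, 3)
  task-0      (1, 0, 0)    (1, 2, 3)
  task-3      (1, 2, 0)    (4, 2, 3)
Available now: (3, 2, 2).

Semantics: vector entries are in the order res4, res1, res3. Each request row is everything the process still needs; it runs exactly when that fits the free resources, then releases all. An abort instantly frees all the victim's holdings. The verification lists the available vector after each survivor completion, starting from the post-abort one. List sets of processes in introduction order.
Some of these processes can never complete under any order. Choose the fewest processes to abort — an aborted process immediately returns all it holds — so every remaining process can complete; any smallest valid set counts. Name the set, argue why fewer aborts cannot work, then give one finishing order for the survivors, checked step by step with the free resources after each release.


The answer: abort task-2.
Key observation: the returned (1, 2, 2) from task-2 is what brings task-4 — unrunnable before, under any order — into play at step 4.
No smaller set exists: with zero aborts the deadlock remains.
Survivors finish in the order: task-7, task-3, task-0, task-4, task-1. Step-by-step check (pool after the aborts first):
  pool = (4, 4, 4)
  task-7 needs (1, 2, 0) <= (4, 4, 4) -> finishes; pool += (0, 0, 1) = (4, 4, 5)
  task-3 needs (4, 2, 3) <= (4, 4, 5) -> finishes; pool += (1, 2, 0) = (5, 6, 5)
  task-0 needs (1, 2, 3) <= (5, 6, 5) -> finishes; pool += (1, 0, 0) = (6, 6, 5)
  task-4 needs (4, 5, 1) <= (6, 6, 5) -> finishes; pool += (2, 2, 2) = (8, 8, 7)
  task-1 needs (6, 4, 2) <= (8, 8, 7) -> finishes; pool += (0, 3, 0) = (8, 11, 7)


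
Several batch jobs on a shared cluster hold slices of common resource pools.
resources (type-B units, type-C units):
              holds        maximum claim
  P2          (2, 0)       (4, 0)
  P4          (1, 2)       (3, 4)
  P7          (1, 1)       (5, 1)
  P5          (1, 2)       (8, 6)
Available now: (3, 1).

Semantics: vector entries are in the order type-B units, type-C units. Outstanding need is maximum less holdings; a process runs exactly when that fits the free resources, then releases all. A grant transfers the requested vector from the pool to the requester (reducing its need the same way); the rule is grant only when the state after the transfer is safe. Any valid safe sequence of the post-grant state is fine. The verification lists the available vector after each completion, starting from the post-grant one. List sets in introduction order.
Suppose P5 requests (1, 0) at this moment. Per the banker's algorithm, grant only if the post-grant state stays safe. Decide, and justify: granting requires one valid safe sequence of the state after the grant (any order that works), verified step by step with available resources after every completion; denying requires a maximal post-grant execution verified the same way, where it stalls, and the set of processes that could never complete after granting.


GRANT — the state after the grant stays safe, e.g. via P2, P7, P4, P5.
Key observation: post-grant, (2, 1) remains, and an order beginning with P2 completes everyone.
Verifying the post-grant state step by step:
  pool = (2, 1)
  run P2 (needs (2, 0), free (2, 1)); after release of (2, 0) the pool is (4, 1)
  run P7 (needs (4, 0), free (4, 1)); after release of (1, 1) the pool is (5, 2)
  run P4 (needs (2, 2), free (5, 2)); after release of (1, 2) the pool is (6, 4)
  run P5 (needs (6, 4), free (6, 4)); after release of (2, 2) the pool is (8, 6)


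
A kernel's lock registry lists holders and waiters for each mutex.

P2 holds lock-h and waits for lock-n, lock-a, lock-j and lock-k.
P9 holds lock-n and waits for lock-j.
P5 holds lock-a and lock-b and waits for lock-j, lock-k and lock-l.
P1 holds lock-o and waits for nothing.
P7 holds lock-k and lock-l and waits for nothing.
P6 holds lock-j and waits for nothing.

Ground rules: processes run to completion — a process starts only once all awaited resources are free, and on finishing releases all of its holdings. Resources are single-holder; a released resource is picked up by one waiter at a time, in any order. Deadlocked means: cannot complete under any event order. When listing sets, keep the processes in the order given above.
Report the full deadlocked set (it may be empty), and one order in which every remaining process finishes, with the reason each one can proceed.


No process is deadlocked.
Key observation: the wait graph is acyclic; completion cascades from the unblocked processes through everyone else.
The rest can finish in the order P6, P7, P9, P5, P1, P2.
Verifying each step:
  P6: no waits; runs immediately, freeing lock-j
  P7: no waits; runs immediately, freeing lock-k and lock-l
  run P9 (all its waits — lock-j — are resolved); releases lock-n
  run P5 (all its waits — lock-j, lock-k and lock-l — are resolved); releases lock-a and lock-b
  P1: no waits; runs immediately, freeing lock-o
  run P2 (all its waits — lock-n, lock-a, lock-j and lock-k — are resolved); releases lock-h


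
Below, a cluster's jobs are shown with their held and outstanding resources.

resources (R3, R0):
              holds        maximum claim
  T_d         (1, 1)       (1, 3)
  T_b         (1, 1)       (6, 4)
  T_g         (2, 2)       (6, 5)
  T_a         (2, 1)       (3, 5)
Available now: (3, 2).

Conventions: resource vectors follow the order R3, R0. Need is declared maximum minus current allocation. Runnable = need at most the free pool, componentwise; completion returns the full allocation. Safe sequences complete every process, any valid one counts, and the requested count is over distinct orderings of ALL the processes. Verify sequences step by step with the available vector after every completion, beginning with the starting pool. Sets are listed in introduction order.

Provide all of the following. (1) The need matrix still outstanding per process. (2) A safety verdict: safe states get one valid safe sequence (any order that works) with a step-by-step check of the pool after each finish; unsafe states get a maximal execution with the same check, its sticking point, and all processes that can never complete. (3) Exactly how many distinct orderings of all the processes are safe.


(1) Remaining need (order R3, R0):
  T_d: (0, 2)
  T_b: (5, 3)
  T_g: (4, 3)
  T_a: (1, 4)
(2) The state is SAFE; one workable sequence: T_d, T_g, T_a, T_b.
Key observation: at T_d the run first touches a limit — (0, 2) against (3, 2), exact on a resource it actually requests.
Walking it through:
  pool = (3, 2)
  T_d needs (0, 2) <= (3, 2) -> finishes; pool += (1, 1) = (4, 3)
  T_g needs (4, 3) <= (4, 3) -> finishes; pool += (2, 2) = (6, 5)
  T_a needs (1, 4) <= (6, 5) -> finishes; pool += (2, 1) = (8, 6)
  T_b needs (5, 3) <= (8, 6) -> finishes; pool += (1, 1) = (9, 7)
(3) Exactly 2 of the possible complete orderings are safe sequences.


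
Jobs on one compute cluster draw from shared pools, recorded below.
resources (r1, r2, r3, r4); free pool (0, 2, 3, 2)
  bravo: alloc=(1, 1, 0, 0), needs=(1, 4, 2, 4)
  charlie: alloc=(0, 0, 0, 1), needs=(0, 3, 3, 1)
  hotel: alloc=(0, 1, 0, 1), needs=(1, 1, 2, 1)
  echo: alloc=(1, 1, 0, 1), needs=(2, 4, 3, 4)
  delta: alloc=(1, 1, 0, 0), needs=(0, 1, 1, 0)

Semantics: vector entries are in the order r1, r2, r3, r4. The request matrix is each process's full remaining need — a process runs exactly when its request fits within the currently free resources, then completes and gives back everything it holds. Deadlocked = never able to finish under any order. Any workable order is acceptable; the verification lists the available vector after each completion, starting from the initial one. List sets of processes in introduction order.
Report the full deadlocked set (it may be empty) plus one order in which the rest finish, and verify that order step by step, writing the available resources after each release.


The deadlocked set is empty.
Key observation: no deadlock: delta fits now, and the freed resources carry the rest through.
A valid finishing order for the others: delta, hotel, charlie, bravo, echo. Walking it through:
  pool = (0, 2, 3, 2)
  delta needs (0, 1, 1, 0) <= (0, 2, 3, 2) -> finishes; pool += (1, 1, 0, 0) = (1, 3, 3, 2)
  hotel needs (1, 1, 2, 1) <= (1, 3, 3, 2) -> finishes; pool += (0, 1, 0, 1) = (1, 4, 3, 3)
  charlie needs (0, 3, 3, 1) <= (1, 4, 3, 3) -> finishes; pool += (0, 0, 0, 1) = (1, 4, 3, 4)
  bravo needs (1, 4, 2, 4) <= (1, 4, 3, 4) -> finishes; pool += (1, 1, 0, 0) = (2, 5, 3, 4)
  echo needs (2, 4, 3, 4) <= (2, 5, 3, 4) -> finishes; pool += (1, 1, 0, 1) = (3, 6, 3, 5)


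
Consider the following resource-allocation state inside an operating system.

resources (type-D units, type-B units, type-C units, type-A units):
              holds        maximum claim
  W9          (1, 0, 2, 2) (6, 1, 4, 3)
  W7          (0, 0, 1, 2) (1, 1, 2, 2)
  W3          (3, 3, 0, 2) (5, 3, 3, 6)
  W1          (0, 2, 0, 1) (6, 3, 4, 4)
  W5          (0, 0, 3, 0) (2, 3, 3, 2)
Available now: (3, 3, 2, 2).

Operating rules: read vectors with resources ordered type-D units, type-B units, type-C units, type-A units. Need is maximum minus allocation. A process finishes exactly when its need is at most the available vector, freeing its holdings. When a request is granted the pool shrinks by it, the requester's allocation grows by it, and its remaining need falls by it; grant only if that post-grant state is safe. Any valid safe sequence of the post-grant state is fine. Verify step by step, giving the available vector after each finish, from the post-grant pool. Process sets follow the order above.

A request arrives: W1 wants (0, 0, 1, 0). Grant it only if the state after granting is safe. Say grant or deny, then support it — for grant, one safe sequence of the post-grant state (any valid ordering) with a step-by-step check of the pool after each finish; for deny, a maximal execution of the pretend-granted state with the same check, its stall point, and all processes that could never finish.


GRANT: granting preserves safety; a valid post-grant sequence is W7, W5, W3, W9, W1.
Key observation: with (3, 3, 1, 2) left after the transfer, W7 can run at once — the state stays safe.
Step-by-step check of the post-grant state:
  pool = (3, 3, 1, 2)
  W7: need (1, 1, 1, 0) fits (3, 3, 1, 2); releases (0, 0, 1, 2), pool now (3, 3, 2, 4)
  W5: need (2, 3, 0, 2) fits (3, 3, 2, 4); releases (0, 0, 3, 0), pool now (3, 3, 5, 4)
  W3: need (2, 0, 3, 4) fits (3, 3, 5, 4); releases (3, 3, 0, 2), pool now (6, 6, 5, 6)
  W9: need (5, 1, 2, 1) fits (6, 6, 5, 6); releases (1, 0, 2, 2), pool now (7, 6, 7, 8)
  W1: need (6, 1, 3, 3) fits (7, 6, 7, 8); releases (0, 2, 1, 1), pool now (7, 8, 8, 9)


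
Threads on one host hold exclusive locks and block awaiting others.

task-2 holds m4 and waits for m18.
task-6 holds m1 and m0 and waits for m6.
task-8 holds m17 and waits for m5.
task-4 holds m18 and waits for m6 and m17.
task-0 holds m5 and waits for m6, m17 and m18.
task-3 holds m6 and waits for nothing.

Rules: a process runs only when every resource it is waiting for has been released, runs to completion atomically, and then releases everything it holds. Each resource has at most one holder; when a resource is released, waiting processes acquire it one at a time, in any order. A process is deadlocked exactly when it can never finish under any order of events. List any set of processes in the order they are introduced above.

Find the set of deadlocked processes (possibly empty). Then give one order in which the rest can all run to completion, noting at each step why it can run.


Deadlocked set: task-2, task-8, task-4 and task-0.
Key observation: the cycle task-8 -> task-0 -> task-8 can never break — each member waits on the next; task-4 is caught in further circular waits and task-2 waits into the deadlock from upstream.
One completion order for the rest: task-3, task-6.
Walking it through:
  task-3 waits on nothing -> runs at once and releases m6
  task-6 waits on m6 — all released -> runs and releases m1 and m0


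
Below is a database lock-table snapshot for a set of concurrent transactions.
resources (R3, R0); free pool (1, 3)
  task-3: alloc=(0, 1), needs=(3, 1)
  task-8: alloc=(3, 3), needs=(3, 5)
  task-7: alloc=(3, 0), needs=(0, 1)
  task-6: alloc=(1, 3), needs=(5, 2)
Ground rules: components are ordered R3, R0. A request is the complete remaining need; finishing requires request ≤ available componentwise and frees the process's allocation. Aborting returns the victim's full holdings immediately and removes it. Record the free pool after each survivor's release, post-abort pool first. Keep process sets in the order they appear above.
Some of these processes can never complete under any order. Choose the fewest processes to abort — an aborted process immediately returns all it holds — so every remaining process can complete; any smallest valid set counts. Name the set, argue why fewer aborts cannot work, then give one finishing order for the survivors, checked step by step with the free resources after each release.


The answer: abort task-6.
Key observation: task-8 could never have finished before the abort; with (1, 3) returned by task-6, it fits at step 3.
Why nothing smaller works: aborting no one leaves the state deadlocked as given.
Survivors finish in the order: task-7, task-3, task-8. Step-by-step check (pool after the aborts first):
  pool = (2, 6)
  task-7 needs (0, 1) <= (2, 6) -> finishes; pool += (3, 0) = (5, 6)
  task-3 needs (3, 1) <= (5, 6) -> finishes; pool += (0, 1) = (5, 7)
  task-8 needs (3, 5) <= (5, 7) -> finishes; pool += (3, 3) = (8, 10)
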